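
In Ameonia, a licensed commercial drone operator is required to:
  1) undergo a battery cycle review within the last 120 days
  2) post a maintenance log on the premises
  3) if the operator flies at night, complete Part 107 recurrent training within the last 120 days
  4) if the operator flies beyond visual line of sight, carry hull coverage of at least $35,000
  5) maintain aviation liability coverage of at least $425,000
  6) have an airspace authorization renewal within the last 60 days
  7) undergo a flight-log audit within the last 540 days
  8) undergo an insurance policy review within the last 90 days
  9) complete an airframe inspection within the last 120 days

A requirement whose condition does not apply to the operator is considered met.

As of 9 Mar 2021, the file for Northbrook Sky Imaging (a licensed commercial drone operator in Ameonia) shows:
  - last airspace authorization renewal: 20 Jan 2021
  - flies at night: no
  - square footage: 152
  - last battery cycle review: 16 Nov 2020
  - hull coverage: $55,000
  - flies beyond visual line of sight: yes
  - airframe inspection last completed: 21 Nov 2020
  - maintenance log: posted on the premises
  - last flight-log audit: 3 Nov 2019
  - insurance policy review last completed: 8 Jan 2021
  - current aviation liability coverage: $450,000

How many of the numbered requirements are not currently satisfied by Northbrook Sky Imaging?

1. battery cycle review 113 days ago vs limit 120 → met
2. maintenance log present → met
3. condition 'flies at night' does not hold → requirement n/a → met
4. condition 'flies beyond visual line of sight' holds; hull coverage $55,000 ≥ $35,000 → met
5. aviation liability coverage $450,000 ≥ $425,000 → met
6. airspace authorization renewal 48 days ago vs limit 60 → met
7. flight-log audit 492 days ago vs limit 540 → met
8. insurance policy review 60 days ago vs limit 90 → met
9. airframe inspection 108 days ago vs limit 120 → met
Not met: 0 of 9

0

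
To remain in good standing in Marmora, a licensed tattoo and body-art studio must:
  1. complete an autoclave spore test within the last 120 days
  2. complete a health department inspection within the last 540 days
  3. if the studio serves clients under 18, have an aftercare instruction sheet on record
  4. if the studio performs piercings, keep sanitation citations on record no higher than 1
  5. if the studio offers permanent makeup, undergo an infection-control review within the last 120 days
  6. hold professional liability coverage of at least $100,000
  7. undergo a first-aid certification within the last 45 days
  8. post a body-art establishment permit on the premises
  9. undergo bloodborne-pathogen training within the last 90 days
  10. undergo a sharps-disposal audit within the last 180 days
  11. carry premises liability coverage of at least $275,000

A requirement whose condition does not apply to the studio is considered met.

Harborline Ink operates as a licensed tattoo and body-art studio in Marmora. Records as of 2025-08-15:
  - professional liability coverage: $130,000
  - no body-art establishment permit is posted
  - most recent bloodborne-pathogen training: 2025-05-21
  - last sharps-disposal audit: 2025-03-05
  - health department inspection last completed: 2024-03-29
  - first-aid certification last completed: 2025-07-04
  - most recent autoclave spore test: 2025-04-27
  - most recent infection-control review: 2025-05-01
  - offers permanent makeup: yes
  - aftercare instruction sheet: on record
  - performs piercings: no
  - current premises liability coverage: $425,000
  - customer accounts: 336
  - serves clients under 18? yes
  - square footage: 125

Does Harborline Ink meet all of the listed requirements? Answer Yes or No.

1. autoclave spore test 110 days ago vs limit 120 → met
2. health department inspection 504 days ago vs limit 540 → met
3. condition 'serves clients under 18' holds; aftercare instruction sheet present → met
4. condition 'performs piercings' does not hold → requirement n/a → met
5. condition 'offers permanent makeup' holds; infection-control review 106 days ago vs limit 120 → met
6. professional liability coverage $130,000 ≥ $100,000 → met
7. first-aid certification 42 days ago vs limit 45 → met
8. body-art establishment permit absent → not met
9. bloodborne-pathogen training 86 days ago vs limit 90 → met
10. sharps-disposal audit 163 days ago vs limit 180 → met
11. premises liability coverage $425,000 ≥ $275,000 → met
Not met: 8

No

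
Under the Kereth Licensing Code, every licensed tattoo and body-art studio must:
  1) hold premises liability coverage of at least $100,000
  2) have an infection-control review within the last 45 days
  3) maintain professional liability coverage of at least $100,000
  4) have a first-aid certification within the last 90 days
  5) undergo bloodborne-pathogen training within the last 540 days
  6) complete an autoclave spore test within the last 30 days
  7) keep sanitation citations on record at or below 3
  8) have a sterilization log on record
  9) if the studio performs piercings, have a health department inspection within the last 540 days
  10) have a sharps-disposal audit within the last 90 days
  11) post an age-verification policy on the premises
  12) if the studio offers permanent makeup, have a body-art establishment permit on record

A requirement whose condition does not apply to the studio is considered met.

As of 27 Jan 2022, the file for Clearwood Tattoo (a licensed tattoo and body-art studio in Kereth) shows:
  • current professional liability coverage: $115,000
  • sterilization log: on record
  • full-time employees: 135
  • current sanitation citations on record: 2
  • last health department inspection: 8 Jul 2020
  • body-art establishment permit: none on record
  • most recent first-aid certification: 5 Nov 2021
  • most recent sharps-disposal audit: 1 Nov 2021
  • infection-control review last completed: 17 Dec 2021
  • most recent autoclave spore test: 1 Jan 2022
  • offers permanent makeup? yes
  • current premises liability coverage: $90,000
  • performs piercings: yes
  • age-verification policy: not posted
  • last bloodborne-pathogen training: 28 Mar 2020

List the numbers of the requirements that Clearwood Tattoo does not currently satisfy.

1, 5, 9, 11, 12

1. premises liability coverage $90,000 < $100,000 → not met
2. infection-control review 41 days ago vs limit 45 → met
3. professional liability coverage $115,000 ≥ $100,000 → met
4. first-aid certification 83 days ago vs limit 90 → met
5. bloodborne-pathogen training 670 days ago vs limit 540 → not met
6. autoclave spore test 26 days ago vs limit 30 → met
7. sanitation citations on record 2 ≤ 3 → met
8. sterilization log present → met
9. condition 'performs piercings' holds; health department inspection 568 days ago vs limit 540 → not met
10. sharps-disposal audit 87 days ago vs limit 90 → met
11. age-verification policy absent → not met
12. condition 'offers permanent makeup' holds; body-art establishment permit absent → not met
Not met: 1, 5, 9, 11, 12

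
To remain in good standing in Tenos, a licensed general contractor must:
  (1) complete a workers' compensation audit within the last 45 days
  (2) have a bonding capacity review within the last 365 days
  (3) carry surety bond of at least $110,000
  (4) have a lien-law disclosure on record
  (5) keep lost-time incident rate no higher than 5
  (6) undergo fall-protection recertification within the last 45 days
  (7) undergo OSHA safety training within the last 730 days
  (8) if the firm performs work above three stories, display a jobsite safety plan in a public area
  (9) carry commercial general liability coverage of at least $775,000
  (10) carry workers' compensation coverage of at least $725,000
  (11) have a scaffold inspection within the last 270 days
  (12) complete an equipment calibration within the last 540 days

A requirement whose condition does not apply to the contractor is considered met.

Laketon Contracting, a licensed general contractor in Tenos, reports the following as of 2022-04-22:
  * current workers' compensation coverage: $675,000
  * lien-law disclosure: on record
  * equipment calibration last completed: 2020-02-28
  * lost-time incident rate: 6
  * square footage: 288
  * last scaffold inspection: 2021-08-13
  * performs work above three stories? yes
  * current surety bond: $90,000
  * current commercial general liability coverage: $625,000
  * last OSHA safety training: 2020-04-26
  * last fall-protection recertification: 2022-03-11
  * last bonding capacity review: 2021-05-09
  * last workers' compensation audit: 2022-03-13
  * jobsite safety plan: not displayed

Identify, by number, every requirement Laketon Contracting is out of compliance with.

1. workers' compensation audit 40 days ago vs limit 45 → met
2. bonding capacity review 348 days ago vs limit 365 → met
3. surety bond $90,000 < $110,000 → not met
4. lien-law disclosure present → met
5. lost-time incident rate 6 > 5 → not met
6. fall-protection recertification 42 days ago vs limit 45 → met
7. OSHA safety training 726 days ago vs limit 730 → met
8. condition 'performs work above three stories' holds; jobsite safety plan absent → not met
9. commercial general liability coverage $625,000 < $775,000 → not met
10. workers' compensation coverage $675,000 < $725,000 → not met
11. scaffold inspection 252 days ago vs limit 270 → met
12. equipment calibration 784 days ago vs limit 540 → not met
Not met: 3, 5, 8, 9, 10, 12

3, 5, 8, 9, 10, 12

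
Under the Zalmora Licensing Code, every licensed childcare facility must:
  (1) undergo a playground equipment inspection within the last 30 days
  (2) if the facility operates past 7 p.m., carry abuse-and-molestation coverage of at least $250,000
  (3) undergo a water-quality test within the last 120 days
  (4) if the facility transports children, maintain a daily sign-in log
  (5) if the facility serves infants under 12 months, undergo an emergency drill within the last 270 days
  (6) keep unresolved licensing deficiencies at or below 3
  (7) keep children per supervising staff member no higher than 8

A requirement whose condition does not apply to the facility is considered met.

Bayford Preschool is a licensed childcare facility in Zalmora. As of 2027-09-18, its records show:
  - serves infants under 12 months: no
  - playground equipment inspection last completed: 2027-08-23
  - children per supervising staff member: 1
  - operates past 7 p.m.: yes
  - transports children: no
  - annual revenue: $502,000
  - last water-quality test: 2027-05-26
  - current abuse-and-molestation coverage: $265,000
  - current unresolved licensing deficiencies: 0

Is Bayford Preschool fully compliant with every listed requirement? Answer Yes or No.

Yes

1. playground equipment inspection 26 days ago vs limit 30 → met
2. condition 'operates past 7 p.m.' holds; abuse-and-molestation coverage $265,000 ≥ $250,000 → met
3. water-quality test 115 days ago vs limit 120 → met
4. condition 'transports children' does not hold → requirement n/a → met
5. condition 'serves infants under 12 months' does not hold → requirement n/a → met
6. unresolved licensing deficiencies 0 ≤ 3 → met
7. children per supervising staff member 1 ≤ 8 → met
All met.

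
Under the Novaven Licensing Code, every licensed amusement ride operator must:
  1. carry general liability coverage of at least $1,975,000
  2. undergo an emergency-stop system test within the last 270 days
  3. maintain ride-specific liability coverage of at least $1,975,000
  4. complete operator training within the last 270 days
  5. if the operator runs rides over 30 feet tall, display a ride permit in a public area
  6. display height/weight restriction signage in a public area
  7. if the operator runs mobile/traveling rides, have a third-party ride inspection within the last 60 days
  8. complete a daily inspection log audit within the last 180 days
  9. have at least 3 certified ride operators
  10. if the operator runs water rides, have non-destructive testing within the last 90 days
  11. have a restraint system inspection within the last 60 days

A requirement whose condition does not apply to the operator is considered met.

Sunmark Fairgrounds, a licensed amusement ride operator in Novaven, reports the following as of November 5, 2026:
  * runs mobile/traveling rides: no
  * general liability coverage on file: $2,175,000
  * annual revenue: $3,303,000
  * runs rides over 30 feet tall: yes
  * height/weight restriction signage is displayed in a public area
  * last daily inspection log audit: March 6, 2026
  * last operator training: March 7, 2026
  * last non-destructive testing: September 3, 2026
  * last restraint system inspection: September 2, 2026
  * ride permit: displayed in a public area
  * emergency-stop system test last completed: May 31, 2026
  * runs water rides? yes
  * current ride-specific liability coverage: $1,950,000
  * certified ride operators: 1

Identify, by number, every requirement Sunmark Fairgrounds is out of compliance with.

1. general liability coverage $2,175,000 ≥ $1,975,000 → met
2. emergency-stop system test 158 days ago vs limit 270 → met
3. ride-specific liability coverage $1,950,000 < $1,975,000 → not met
4. operator training 243 days ago vs limit 270 → met
5. condition 'runs rides over 30 feet tall' holds; ride permit present → met
6. height/weight restriction signage present → met
7. condition 'runs mobile/traveling rides' does not hold → requirement n/a → met
8. daily inspection log audit 244 days ago vs limit 180 → not met
9. certified ride operators 1 < 3 → not met
10. condition 'runs water rides' holds; non-destructive testing 63 days ago vs limit 90 → met
11. restraint system inspection 64 days ago vs limit 60 → not met
Not met: 3, 8, 9, 11

3, 8, 9, 11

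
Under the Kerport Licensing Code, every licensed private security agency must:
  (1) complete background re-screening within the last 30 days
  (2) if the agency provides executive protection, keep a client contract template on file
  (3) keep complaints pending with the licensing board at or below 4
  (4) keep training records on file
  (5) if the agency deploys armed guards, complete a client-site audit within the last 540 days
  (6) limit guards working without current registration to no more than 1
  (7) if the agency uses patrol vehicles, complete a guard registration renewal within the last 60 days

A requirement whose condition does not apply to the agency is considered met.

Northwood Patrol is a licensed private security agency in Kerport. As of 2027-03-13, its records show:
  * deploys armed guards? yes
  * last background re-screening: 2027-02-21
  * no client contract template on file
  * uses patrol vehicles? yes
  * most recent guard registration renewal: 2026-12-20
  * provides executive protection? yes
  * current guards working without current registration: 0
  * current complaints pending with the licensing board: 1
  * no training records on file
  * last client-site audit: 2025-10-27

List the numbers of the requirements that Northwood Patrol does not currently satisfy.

2, 4, 7

1. background re-screening 20 days ago vs limit 30 → met
2. condition 'provides executive protection' holds; client contract template absent → not met
3. complaints pending with the licensing board 1 ≤ 4 → met
4. training records absent → not met
5. condition 'deploys armed guards' holds; client-site audit 502 days ago vs limit 540 → met
6. guards working without current registration 0 ≤ 1 → met
7. condition 'uses patrol vehicles' holds; guard registration renewal 83 days ago vs limit 60 → not met
Not met: 2, 4, 7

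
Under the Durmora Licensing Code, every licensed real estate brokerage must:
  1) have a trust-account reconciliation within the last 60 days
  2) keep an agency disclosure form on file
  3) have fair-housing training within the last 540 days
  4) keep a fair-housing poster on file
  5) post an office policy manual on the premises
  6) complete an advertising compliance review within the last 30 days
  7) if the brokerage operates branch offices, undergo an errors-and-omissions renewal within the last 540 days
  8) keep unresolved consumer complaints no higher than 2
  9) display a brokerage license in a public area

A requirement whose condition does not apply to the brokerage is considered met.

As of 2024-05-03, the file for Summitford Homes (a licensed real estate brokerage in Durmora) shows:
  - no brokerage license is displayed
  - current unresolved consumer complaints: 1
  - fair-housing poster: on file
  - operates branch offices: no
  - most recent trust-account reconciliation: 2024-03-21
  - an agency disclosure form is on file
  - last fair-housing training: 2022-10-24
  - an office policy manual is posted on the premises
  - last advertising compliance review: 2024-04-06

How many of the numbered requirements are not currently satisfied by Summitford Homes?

1. trust-account reconciliation 43 days ago vs limit 60 → met
2. agency disclosure form present → met
3. fair-housing training 557 days ago vs limit 540 → not met
4. fair-housing poster present → met
5. office policy manual present → met
6. advertising compliance review 27 days ago vs limit 30 → met
7. condition 'operates branch offices' does not hold → requirement n/a → met
8. unresolved consumer complaints 1 ≤ 2 → met
9. brokerage license absent → not met
Not met: 2 of 9

2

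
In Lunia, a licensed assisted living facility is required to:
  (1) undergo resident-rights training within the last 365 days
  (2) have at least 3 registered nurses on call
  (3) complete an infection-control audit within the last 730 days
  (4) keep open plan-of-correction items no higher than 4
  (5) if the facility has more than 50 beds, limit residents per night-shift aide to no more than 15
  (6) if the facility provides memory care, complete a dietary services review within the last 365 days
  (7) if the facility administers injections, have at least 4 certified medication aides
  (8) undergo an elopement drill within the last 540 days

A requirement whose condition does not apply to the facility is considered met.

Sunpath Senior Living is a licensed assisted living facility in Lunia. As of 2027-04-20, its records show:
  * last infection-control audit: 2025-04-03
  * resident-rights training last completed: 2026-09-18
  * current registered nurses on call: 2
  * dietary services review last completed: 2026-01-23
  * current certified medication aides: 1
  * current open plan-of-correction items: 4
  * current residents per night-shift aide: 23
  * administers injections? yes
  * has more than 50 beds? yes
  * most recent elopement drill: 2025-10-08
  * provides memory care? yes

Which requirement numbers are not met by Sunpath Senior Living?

1. resident-rights training 214 days ago vs limit 365 → met
2. registered nurses on call 2 < 3 → not met
3. infection-control audit 747 days ago vs limit 730 → not met
4. open plan-of-correction items 4 ≤ 4 → met
5. condition 'has more than 50 beds' holds; residents per night-shift aide 23 > 15 → not met
6. condition 'provides memory care' holds; dietary services review 452 days ago vs limit 365 → not met
7. condition 'administers injections' holds; certified medication aides 1 < 4 → not met
8. elopement drill 559 days ago vs limit 540 → not met
Not met: 2, 3, 5, 6, 7, 8

2, 3, 5, 6, 7, 8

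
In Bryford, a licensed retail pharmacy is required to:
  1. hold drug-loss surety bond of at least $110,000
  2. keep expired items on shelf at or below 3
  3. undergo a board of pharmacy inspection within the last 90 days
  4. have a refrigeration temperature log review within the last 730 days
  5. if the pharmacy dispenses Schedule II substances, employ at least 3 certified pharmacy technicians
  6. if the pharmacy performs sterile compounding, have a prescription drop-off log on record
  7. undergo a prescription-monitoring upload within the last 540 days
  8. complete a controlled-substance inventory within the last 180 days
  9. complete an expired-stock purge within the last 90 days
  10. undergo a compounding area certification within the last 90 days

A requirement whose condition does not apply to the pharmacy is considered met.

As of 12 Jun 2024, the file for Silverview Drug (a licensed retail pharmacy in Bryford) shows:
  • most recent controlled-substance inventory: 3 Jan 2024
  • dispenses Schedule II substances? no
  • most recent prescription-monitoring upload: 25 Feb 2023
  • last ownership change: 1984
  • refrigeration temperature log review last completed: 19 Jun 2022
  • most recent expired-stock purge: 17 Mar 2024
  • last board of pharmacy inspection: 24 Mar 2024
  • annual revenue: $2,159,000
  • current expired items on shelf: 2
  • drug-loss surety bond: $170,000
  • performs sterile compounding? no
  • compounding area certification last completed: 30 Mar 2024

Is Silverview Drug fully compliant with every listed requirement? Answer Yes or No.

1. drug-loss surety bond $170,000 ≥ $110,000 → met
2. expired items on shelf 2 ≤ 3 → met
3. board of pharmacy inspection 80 days ago vs limit 90 → met
4. refrigeration temperature log review 724 days ago vs limit 730 → met
5. condition 'dispenses Schedule II substances' does not hold → requirement n/a → met
6. condition 'performs sterile compounding' does not hold → requirement n/a → met
7. prescription-monitoring upload 473 days ago vs limit 540 → met
8. controlled-substance inventory 161 days ago vs limit 180 → met
9. expired-stock purge 87 days ago vs limit 90 → met
10. compounding area certification 74 days ago vs limit 90 → met
All met.

Yes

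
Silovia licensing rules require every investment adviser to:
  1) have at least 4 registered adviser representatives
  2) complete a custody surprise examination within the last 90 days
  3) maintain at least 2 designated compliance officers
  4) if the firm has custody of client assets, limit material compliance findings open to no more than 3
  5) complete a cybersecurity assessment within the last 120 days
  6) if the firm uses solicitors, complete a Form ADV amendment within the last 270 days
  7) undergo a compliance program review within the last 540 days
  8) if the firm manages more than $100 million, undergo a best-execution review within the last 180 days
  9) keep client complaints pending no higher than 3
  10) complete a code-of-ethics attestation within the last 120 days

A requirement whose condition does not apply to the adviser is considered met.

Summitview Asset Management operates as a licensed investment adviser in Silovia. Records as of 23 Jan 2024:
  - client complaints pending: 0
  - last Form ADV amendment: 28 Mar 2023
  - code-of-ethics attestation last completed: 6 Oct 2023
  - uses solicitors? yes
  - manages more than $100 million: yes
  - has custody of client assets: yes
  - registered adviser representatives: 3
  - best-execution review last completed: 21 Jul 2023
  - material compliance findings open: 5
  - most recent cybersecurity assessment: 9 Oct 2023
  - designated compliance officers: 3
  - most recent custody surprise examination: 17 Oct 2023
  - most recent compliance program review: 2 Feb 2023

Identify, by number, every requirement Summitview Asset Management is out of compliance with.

1, 2, 4, 6, 8

1. registered adviser representatives 3 < 4 → not met
2. custody surprise examination 98 days ago vs limit 90 → not met
3. designated compliance officers 3 ≥ 2 → met
4. condition 'has custody of client assets' holds; material compliance findings open 5 > 3 → not met
5. cybersecurity assessment 106 days ago vs limit 120 → met
6. condition 'uses solicitors' holds; Form ADV amendment 301 days ago vs limit 270 → not met
7. compliance program review 355 days ago vs limit 540 → met
8. condition 'manages more than $100 million' holds; best-execution review 186 days ago vs limit 180 → not met
9. client complaints pending 0 ≤ 3 → met
10. code-of-ethics attestation 109 days ago vs limit 120 → met
Not met: 1, 2, 4, 6, 8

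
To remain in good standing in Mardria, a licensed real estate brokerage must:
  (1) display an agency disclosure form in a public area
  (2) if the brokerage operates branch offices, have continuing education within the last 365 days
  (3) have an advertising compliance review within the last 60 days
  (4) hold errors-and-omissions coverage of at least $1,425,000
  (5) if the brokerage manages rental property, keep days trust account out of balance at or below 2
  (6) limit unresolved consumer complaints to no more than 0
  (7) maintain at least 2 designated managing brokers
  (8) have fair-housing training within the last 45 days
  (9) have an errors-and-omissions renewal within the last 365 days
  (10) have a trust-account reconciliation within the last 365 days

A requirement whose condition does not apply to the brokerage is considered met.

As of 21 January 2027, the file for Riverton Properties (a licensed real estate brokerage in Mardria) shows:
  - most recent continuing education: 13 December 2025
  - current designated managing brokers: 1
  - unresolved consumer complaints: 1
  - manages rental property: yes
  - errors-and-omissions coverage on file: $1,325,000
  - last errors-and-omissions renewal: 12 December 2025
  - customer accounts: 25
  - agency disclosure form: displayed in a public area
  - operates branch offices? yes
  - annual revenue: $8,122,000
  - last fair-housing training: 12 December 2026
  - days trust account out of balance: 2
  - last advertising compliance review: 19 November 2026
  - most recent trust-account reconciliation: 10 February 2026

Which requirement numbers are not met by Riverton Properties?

1. agency disclosure form present → met
2. condition 'operates branch offices' holds; continuing education 404 days ago vs limit 365 → not met
3. advertising compliance review 63 days ago vs limit 60 → not met
4. errors-and-omissions coverage $1,325,000 < $1,425,000 → not met
5. condition 'manages rental property' holds; days trust account out of balance 2 ≤ 2 → met
6. unresolved consumer complaints 1 > 0 → not met
7. designated managing brokers 1 < 2 → not met
8. fair-housing training 40 days ago vs limit 45 → met
9. errors-and-omissions renewal 405 days ago vs limit 365 → not met
10. trust-account reconciliation 345 days ago vs limit 365 → met
Not met: 2, 3, 4, 6, 7, 9

2, 3, 4, 6, 7, 9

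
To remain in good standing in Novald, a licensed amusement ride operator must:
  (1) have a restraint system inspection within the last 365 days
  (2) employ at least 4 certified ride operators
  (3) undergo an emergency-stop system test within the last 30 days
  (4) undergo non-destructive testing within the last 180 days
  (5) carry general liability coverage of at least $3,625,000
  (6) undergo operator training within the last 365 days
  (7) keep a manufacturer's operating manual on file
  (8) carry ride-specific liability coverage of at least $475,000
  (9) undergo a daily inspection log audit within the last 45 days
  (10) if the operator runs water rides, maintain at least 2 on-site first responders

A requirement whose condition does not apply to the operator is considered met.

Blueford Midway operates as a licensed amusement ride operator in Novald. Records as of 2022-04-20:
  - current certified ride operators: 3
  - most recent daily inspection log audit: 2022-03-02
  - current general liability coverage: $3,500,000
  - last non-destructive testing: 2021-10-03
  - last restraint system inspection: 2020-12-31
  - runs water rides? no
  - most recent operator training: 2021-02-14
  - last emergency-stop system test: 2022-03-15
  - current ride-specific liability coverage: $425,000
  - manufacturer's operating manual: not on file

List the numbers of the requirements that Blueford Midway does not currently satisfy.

1, 2, 3, 4, 5, 6, 7, 8, 9

1. restraint system inspection 475 days ago vs limit 365 → not met
2. certified ride operators 3 < 4 → not met
3. emergency-stop system test 36 days ago vs limit 30 → not met
4. non-destructive testing 199 days ago vs limit 180 → not met
5. general liability coverage $3,500,000 < $3,625,000 → not met
6. operator training 430 days ago vs limit 365 → not met
7. manufacturer's operating manual absent → not met
8. ride-specific liability coverage $425,000 < $475,000 → not met
9. daily inspection log audit 49 days ago vs limit 45 → not met
10. condition 'runs water rides' does not hold → requirement n/a → met
Not met: 1, 2, 3, 4, 5, 6, 7, 8, 9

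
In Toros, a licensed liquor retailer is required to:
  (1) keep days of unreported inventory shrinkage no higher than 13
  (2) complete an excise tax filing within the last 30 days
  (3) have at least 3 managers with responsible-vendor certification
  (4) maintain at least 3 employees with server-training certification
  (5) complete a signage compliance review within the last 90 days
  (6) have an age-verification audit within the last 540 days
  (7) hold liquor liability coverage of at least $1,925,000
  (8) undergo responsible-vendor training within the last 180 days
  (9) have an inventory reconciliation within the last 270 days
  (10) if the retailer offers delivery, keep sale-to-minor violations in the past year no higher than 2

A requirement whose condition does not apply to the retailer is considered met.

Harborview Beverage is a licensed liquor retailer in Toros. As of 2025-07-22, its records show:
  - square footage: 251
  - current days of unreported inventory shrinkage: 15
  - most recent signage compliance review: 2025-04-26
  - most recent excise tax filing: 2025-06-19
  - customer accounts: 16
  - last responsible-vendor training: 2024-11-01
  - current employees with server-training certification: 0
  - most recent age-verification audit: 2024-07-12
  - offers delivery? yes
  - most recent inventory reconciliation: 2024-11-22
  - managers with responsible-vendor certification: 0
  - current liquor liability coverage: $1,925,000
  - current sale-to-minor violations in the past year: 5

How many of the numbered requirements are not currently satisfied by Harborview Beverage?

6

1. days of unreported inventory shrinkage 15 > 13 → not met
2. excise tax filing 33 days ago vs limit 30 → not met
3. managers with responsible-vendor certification 0 < 3 → not met
4. employees with server-training certification 0 < 3 → not met
5. signage compliance review 87 days ago vs limit 90 → met
6. age-verification audit 375 days ago vs limit 540 → met
7. liquor liability coverage $1,925,000 ≥ $1,925,000 → met
8. responsible-vendor training 263 days ago vs limit 180 → not met
9. inventory reconciliation 242 days ago vs limit 270 → met
10. condition 'offers delivery' holds; sale-to-minor violations in the past year 5 > 2 → not met
Not met: 6 of 10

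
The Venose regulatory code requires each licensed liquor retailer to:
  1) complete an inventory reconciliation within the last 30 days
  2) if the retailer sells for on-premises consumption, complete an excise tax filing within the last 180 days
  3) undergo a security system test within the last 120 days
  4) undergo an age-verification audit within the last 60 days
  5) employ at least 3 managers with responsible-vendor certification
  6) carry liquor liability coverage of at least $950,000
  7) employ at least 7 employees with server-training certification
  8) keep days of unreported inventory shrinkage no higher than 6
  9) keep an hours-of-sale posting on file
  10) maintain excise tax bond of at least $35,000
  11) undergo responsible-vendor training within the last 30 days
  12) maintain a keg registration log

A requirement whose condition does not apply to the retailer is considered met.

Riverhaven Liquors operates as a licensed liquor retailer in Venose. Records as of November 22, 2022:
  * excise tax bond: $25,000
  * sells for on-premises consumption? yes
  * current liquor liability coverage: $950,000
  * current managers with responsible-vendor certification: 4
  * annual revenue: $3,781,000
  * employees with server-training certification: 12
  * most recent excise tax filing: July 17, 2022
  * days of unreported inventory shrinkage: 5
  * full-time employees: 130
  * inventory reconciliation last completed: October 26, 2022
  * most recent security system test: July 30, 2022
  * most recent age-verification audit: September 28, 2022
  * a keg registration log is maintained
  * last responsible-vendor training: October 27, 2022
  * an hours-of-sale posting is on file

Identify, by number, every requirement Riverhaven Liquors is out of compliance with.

1. inventory reconciliation 27 days ago vs limit 30 → met
2. condition 'sells for on-premises consumption' holds; excise tax filing 128 days ago vs limit 180 → met
3. security system test 115 days ago vs limit 120 → met
4. age-verification audit 55 days ago vs limit 60 → met
5. managers with responsible-vendor certification 4 ≥ 3 → met
6. liquor liability coverage $950,000 ≥ $950,000 → met
7. employees with server-training certification 12 ≥ 7 → met
8. days of unreported inventory shrinkage 5 ≤ 6 → met
9. hours-of-sale posting present → met
10. excise tax bond $25,000 < $35,000 → not met
11. responsible-vendor training 26 days ago vs limit 30 → met
12. keg registration log present → met
Not met: 10

10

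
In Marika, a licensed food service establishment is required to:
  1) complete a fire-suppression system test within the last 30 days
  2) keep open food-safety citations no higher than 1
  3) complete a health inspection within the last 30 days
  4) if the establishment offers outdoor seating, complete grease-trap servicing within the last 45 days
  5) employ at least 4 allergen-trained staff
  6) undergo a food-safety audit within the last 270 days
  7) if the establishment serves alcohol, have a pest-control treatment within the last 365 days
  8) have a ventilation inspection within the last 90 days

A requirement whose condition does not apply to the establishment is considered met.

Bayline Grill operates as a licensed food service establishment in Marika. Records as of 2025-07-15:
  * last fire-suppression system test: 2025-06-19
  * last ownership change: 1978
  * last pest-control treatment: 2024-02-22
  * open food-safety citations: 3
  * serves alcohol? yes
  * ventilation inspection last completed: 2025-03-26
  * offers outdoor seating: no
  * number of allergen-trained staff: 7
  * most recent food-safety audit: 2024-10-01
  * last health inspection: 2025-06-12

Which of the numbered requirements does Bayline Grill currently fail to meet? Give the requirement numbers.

2, 3, 6, 7, 8

1. fire-suppression system test 26 days ago vs limit 30 → met
2. open food-safety citations 3 > 1 → not met
3. health inspection 33 days ago vs limit 30 → not met
4. condition 'offers outdoor seating' does not hold → requirement n/a → met
5. allergen-trained staff 7 ≥ 4 → met
6. food-safety audit 287 days ago vs limit 270 → not met
7. condition 'serves alcohol' holds; pest-control treatment 509 days ago vs limit 365 → not met
8. ventilation inspection 111 days ago vs limit 90 → not met
Not met: 2, 3, 6, 7, 8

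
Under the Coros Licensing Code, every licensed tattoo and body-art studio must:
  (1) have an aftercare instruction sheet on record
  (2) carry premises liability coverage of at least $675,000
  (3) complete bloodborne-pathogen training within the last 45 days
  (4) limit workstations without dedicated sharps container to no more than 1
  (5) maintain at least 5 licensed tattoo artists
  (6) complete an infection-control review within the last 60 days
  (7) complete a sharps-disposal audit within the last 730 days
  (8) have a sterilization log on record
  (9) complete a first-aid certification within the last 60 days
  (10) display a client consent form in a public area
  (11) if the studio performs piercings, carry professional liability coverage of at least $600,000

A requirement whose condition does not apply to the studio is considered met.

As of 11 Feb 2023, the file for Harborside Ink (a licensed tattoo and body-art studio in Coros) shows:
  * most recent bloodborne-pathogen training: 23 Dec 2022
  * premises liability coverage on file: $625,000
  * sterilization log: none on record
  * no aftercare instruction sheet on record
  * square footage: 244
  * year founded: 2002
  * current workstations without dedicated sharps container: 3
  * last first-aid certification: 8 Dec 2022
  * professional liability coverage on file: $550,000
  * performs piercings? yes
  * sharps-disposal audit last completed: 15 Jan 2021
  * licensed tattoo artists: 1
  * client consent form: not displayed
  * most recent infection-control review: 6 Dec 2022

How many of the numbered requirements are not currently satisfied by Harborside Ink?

11

1. aftercare instruction sheet absent → not met
2. premises liability coverage $625,000 < $675,000 → not met
3. bloodborne-pathogen training 50 days ago vs limit 45 → not met
4. workstations without dedicated sharps container 3 > 1 → not met
5. licensed tattoo artists 1 < 5 → not met
6. infection-control review 67 days ago vs limit 60 → not met
7. sharps-disposal audit 757 days ago vs limit 730 → not met
8. sterilization log absent → not met
9. first-aid certification 65 days ago vs limit 60 → not met
10. client consent form absent → not met
11. condition 'performs piercings' holds; professional liability coverage $550,000 < $600,000 → not met
Not met: 11 of 11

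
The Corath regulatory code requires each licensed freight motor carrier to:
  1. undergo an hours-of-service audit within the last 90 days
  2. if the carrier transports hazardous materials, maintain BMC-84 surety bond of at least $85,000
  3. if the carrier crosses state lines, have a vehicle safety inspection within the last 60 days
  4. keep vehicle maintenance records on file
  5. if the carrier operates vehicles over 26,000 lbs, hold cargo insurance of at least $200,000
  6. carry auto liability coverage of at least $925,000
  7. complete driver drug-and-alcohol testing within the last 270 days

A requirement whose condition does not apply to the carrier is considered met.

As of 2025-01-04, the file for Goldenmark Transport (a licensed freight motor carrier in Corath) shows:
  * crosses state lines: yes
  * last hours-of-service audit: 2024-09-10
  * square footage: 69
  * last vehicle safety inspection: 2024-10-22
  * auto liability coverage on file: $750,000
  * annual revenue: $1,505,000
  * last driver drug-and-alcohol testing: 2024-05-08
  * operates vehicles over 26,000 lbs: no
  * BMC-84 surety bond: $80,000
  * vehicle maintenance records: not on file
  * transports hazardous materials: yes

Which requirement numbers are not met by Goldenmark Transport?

1. hours-of-service audit 116 days ago vs limit 90 → not met
2. condition 'transports hazardous materials' holds; BMC-84 surety bond $80,000 < $85,000 → not met
3. condition 'crosses state lines' holds; vehicle safety inspection 74 days ago vs limit 60 → not met
4. vehicle maintenance records absent → not met
5. condition 'operates vehicles over 26,000 lbs' does not hold → requirement n/a → met
6. auto liability coverage $750,000 < $925,000 → not met
7. driver drug-and-alcohol testing 241 days ago vs limit 270 → met
Not met: 1, 2, 3, 4, 6

1, 2, 3, 4, 6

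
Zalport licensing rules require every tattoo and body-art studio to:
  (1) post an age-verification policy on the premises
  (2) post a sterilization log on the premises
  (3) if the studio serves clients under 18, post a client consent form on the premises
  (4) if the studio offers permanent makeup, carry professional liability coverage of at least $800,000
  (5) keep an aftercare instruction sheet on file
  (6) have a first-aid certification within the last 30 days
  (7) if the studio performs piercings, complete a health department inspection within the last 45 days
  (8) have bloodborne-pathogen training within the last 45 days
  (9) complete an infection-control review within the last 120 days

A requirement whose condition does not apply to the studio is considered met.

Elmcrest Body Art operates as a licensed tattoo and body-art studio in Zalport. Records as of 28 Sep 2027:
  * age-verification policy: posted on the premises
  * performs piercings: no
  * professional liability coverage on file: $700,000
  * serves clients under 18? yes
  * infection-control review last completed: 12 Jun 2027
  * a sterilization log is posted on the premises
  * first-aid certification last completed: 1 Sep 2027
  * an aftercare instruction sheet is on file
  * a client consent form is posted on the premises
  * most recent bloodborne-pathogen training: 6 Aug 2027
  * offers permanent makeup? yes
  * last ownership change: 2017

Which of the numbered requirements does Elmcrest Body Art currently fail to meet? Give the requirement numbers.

1. age-verification policy present → met
2. sterilization log present → met
3. condition 'serves clients under 18' holds; client consent form present → met
4. condition 'offers permanent makeup' holds; professional liability coverage $700,000 < $800,000 → not met
5. aftercare instruction sheet present → met
6. first-aid certification 27 days ago vs limit 30 → met
7. condition 'performs piercings' does not hold → requirement n/a → met
8. bloodborne-pathogen training 53 days ago vs limit 45 → not met
9. infection-control review 108 days ago vs limit 120 → met
Not met: 4, 8

4, 8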